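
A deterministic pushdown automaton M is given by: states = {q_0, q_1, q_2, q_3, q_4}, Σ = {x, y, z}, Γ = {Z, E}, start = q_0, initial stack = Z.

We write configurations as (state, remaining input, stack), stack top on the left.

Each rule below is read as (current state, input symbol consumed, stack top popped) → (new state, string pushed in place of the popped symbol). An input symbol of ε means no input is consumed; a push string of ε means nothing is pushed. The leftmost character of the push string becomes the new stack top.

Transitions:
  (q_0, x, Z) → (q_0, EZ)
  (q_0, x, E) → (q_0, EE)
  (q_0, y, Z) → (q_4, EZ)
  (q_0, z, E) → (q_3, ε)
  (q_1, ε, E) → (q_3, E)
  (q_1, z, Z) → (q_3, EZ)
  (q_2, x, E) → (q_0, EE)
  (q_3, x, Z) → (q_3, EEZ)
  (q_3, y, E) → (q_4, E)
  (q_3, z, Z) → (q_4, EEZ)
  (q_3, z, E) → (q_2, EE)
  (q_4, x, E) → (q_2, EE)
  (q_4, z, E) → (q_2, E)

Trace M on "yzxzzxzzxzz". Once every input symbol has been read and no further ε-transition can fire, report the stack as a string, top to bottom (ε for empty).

EEEEZ

(q_0, yzxzzxzzxzz, Z)
  read y, top Z: go to q_4, push EZ → (q_4, zxzzxzzxzz, EZ)
  read z, top E: go to q_2, push E → (q_2, xzzxzzxzz, EZ)
  read x, top E: go to q_0, push EE → (q_0, zzxzzxzz, EEZ)
  read z, top E: go to q_3, push ε → (q_3, zxzzxzz, EZ)
  read z, top E: go to q_2, push EE → (q_2, xzzxzz, EEZ)
  read x, top E: go to q_0, push EE → (q_0, zzxzz, EEEZ)
  read z, top E: go to q_3, push ε → (q_3, zxzz, EEZ)
  read z, top E: go to q_2, push EE → (q_2, xzz, EEEZ)
  read x, top E: go to q_0, push EE → (q_0, zz, EEEEZ)
  read z, top E: go to q_3, push ε → (q_3, z, EEEZ)
  read z, top E: go to q_2, push EE → (q_2, ε, EEEEZ)
All input consumed in state q_2 with stack EEEEZ.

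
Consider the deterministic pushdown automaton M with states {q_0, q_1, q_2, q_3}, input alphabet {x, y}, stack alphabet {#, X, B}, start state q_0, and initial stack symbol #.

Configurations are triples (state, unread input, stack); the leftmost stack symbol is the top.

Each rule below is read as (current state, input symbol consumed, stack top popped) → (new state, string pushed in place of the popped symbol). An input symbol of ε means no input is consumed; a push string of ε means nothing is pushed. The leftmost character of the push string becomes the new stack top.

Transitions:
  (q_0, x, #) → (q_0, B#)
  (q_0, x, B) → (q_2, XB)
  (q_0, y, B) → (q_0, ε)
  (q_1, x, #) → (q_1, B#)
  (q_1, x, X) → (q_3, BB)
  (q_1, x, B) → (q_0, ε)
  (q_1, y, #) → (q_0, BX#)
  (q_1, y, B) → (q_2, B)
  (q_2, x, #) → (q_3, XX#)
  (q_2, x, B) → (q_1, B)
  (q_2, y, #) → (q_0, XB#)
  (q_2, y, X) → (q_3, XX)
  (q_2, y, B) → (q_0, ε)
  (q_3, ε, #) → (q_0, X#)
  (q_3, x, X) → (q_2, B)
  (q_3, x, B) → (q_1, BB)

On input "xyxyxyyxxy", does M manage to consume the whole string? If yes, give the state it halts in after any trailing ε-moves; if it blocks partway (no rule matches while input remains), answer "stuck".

(q_0, xyxyxyyxxy, #)
  read x, top #: go to q_0, push B# → (q_0, yxyxyyxxy, B#)
  read y, top B: go to q_0, push ε → (q_0, xyxyyxxy, #)
  read x, top #: go to q_0, push B# → (q_0, yxyyxxy, B#)
  read y, top B: go to q_0, push ε → (q_0, xyyxxy, #)
  read x, top #: go to q_0, push B# → (q_0, yyxxy, B#)
  read y, top B: go to q_0, push ε → (q_0, yxxy, #)
No transition for (q_0, y, top #); M blocks with input yxxy remaining.

stuck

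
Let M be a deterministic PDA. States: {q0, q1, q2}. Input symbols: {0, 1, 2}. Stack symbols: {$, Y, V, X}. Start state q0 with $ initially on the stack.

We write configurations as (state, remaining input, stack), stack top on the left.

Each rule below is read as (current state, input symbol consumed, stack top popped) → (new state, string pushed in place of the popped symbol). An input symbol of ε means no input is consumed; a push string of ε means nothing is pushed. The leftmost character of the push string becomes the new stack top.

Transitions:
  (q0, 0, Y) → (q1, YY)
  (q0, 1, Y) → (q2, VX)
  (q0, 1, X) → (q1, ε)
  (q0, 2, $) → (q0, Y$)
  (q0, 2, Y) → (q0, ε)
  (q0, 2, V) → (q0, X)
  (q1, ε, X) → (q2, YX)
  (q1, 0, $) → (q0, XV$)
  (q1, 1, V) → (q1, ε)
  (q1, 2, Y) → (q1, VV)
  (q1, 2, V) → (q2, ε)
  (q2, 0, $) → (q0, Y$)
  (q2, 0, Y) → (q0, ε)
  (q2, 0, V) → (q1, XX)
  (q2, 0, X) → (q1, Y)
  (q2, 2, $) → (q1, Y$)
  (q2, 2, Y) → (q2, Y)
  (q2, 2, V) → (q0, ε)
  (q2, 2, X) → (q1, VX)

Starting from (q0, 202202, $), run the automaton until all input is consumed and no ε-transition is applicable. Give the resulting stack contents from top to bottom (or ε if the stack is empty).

(q0, 202202, $)
  read 2, top $: go to q0, push Y$ → (q0, 02202, Y$)
  read 0, top Y: go to q1, push YY → (q1, 2202, YY$)
  read 2, top Y: go to q1, push VV → (q1, 202, VVY$)
  read 2, top V: go to q2, push ε → (q2, 02, VY$)
  read 0, top V: go to q1, push XX → (q1, 2, XXY$)
  ε-move, top X: go to q2, push YX → (q2, 2, YXXY$)
  read 2, top Y: go to q2, push Y → (q2, ε, YXXY$)
All input consumed in state q2 with stack YXXY$.

YXXY$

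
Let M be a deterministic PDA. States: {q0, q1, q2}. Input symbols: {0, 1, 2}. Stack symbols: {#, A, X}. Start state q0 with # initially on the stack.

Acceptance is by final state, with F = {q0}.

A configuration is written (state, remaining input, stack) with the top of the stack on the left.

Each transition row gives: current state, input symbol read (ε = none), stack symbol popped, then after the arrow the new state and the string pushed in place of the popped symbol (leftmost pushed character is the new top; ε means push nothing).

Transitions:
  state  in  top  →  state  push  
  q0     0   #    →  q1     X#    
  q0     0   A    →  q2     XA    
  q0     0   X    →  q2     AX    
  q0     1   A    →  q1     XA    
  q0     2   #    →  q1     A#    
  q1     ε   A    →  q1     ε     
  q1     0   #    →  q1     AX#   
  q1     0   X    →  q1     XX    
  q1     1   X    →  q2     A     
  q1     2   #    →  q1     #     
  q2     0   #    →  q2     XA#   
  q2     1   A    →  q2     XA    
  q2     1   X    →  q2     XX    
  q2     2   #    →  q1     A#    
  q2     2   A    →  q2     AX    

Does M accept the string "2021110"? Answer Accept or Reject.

Reject

(q0, 2021110, #) ⊢ (q1, 021110, A#) ⊢ (q1, 021110, #) ⊢ (q1, 21110, AX#) ⊢ (q1, 21110, X#)
No transition applies at (q1, 21110, X#); input not fully consumed.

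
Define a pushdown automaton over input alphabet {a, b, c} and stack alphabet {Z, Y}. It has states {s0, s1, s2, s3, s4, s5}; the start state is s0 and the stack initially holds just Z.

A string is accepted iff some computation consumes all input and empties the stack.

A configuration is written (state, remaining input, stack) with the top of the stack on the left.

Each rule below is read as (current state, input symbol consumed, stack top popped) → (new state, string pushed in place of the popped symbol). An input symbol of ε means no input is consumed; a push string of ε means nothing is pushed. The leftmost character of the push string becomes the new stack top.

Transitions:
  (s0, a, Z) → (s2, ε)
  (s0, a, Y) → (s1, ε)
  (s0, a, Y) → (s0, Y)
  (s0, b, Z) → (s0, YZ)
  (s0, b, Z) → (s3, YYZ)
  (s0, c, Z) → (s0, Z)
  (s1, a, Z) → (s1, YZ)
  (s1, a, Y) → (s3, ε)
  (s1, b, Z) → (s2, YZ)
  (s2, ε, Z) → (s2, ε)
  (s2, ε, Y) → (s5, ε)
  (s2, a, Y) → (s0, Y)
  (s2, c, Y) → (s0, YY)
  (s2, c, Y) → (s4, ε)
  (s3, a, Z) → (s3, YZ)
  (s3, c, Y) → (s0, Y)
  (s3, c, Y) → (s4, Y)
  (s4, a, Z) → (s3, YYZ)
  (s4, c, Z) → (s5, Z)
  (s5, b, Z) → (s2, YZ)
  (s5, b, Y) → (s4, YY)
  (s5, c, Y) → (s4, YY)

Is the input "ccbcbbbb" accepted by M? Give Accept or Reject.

Reject

No computation consumes all input and empties the stack.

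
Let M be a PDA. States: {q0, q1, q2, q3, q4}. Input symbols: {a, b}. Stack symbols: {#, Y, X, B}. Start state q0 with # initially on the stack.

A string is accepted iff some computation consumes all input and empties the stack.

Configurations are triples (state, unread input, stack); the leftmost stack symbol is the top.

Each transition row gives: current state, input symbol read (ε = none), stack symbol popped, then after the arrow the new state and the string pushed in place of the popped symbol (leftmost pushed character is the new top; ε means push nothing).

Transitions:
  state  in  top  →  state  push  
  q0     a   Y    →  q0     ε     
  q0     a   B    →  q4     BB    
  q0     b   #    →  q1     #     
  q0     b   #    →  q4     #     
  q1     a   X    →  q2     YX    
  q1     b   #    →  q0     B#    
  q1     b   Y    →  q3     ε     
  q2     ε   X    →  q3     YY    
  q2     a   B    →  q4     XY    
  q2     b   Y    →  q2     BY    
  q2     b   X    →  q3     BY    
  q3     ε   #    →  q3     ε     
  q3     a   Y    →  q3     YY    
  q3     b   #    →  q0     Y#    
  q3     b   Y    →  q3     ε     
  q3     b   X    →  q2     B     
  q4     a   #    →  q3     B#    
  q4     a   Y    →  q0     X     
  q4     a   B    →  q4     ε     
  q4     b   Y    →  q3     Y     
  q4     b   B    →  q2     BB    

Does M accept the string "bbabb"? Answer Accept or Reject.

Reject

No computation consumes all input and empties the stack.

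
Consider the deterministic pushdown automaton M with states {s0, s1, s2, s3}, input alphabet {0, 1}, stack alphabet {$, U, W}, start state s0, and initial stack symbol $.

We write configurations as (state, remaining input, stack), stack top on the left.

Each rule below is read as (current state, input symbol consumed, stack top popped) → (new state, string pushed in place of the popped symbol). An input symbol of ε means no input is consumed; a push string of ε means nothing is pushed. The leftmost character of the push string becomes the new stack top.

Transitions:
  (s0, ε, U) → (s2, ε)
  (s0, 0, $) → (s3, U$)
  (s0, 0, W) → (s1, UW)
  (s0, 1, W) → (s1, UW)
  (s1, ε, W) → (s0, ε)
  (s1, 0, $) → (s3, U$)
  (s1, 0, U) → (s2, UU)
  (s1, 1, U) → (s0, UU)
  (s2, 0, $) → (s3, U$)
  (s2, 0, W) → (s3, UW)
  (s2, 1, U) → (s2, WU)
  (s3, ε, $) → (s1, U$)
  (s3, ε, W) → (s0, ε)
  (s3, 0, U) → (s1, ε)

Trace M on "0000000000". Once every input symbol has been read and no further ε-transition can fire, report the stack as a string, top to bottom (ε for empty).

(s0, 0000000000, $) ⊢ (s3, 000000000, U$) ⊢ (s1, 00000000, $) ⊢ (s3, 0000000, U$) ⊢ (s1, 000000, $) ⊢ (s3, 00000, U$) ⊢ (s1, 0000, $) ⊢ (s3, 000, U$) ⊢ (s1, 00, $) ⊢ (s3, 0, U$) ⊢ (s1, ε, $)
All input consumed in state s1 with stack $.

$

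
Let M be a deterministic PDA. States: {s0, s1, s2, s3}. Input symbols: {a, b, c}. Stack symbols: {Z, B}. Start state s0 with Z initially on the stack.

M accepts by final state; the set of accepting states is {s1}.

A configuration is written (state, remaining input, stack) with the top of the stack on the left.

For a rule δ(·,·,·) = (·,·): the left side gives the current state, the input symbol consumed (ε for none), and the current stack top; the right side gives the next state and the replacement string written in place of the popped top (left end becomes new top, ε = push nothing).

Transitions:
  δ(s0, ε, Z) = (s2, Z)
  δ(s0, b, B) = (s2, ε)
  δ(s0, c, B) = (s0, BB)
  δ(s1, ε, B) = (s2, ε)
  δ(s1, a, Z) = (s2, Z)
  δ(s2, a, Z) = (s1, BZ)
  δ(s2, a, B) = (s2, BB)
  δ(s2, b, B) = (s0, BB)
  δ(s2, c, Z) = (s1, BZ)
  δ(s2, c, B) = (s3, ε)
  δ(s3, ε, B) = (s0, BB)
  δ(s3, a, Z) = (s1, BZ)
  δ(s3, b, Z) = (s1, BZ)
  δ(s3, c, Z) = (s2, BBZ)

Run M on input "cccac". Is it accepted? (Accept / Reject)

Accept

(s0, cccac, Z)
  ε-move, top Z: go to s2, push Z → (s2, cccac, Z)
  read c, top Z: go to s1, push BZ → (s1, ccac, BZ)
  ε-move, top B: go to s2, push ε → (s2, ccac, Z)
  read c, top Z: go to s1, push BZ → (s1, cac, BZ)
  ε-move, top B: go to s2, push ε → (s2, cac, Z)
  read c, top Z: go to s1, push BZ → (s1, ac, BZ)
  ε-move, top B: go to s2, push ε → (s2, ac, Z)
  read a, top Z: go to s1, push BZ → (s1, c, BZ)
  ε-move, top B: go to s2, push ε → (s2, c, Z)
  read c, top Z: go to s1, push BZ → (s1, ε, BZ)
All input consumed; state s1 ∈ F.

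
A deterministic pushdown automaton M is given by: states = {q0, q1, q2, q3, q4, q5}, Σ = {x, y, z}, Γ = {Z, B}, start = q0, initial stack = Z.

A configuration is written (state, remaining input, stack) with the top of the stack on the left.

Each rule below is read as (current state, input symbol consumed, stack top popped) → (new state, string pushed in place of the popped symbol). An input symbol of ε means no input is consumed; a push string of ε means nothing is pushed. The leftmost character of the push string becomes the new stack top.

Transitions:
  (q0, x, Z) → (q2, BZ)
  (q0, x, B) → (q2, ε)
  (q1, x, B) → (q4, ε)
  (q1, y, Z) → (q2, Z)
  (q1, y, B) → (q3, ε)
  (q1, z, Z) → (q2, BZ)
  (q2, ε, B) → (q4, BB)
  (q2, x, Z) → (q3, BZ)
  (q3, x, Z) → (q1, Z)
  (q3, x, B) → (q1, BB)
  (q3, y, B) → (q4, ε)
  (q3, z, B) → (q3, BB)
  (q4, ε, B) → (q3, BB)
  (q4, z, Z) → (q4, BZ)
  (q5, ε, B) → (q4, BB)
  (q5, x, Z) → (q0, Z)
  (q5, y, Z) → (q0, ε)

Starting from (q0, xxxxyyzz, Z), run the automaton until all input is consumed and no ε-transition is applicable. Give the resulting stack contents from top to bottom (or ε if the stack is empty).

BBBBBBZ

(q0, xxxxyyzz, Z)
  read x, top Z: go to q2, push BZ → (q2, xxxyyzz, BZ)
  ε-move, top B: go to q4, push BB → (q4, xxxyyzz, BBZ)
  ε-move, top B: go to q3, push BB → (q3, xxxyyzz, BBBZ)
  read x, top B: go to q1, push BB → (q1, xxyyzz, BBBBZ)
  read x, top B: go to q4, push ε → (q4, xyyzz, BBBZ)
  ε-move, top B: go to q3, push BB → (q3, xyyzz, BBBBZ)
  read x, top B: go to q1, push BB → (q1, yyzz, BBBBBZ)
  read y, top B: go to q3, push ε → (q3, yzz, BBBBZ)
  read y, top B: go to q4, push ε → (q4, zz, BBBZ)
  ε-move, top B: go to q3, push BB → (q3, zz, BBBBZ)
  read z, top B: go to q3, push BB → (q3, z, BBBBBZ)
  read z, top B: go to q3, push BB → (q3, ε, BBBBBBZ)
All input consumed in state q3 with stack BBBBBBZ.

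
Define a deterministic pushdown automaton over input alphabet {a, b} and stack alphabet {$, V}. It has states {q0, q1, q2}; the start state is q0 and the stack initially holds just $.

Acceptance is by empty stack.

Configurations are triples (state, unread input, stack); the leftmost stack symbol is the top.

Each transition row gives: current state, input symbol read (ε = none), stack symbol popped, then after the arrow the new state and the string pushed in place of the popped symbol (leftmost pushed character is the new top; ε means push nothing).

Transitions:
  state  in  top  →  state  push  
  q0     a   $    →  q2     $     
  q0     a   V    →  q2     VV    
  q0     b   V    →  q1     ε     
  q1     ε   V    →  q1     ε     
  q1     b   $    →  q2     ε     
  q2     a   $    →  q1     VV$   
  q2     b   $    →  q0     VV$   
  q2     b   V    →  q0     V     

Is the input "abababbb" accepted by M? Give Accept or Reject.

(q0, abababbb, $) ⊢ (q2, bababbb, $) ⊢ (q0, ababbb, VV$) ⊢ (q2, babbb, VVV$) ⊢ (q0, abbb, VVV$) ⊢ (q2, bbb, VVVV$) ⊢ (q0, bb, VVVV$) ⊢ (q1, b, VVV$) ⊢ (q1, b, VV$) ⊢ (q1, b, V$) ⊢ (q1, b, $) ⊢ (q2, ε, ε)
All input consumed and the stack is empty.

Accept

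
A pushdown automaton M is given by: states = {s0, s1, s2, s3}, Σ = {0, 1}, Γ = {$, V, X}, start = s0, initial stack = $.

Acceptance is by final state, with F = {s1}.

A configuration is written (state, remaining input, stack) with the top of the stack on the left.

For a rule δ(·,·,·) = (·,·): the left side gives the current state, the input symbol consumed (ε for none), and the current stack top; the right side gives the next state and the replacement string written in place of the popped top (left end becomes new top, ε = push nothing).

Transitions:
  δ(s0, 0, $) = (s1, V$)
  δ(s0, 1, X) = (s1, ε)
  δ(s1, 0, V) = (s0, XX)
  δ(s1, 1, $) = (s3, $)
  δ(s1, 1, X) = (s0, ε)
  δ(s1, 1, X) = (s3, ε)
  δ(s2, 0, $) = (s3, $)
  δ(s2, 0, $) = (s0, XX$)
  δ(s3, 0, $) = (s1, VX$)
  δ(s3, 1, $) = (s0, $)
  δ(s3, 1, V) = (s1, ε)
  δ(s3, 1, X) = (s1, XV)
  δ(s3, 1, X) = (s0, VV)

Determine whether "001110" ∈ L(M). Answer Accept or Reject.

Accept

One accepting computation: (s0, 001110, $) ⊢ (s1, 01110, V$) ⊢ (s0, 1110, XX$) ⊢ (s1, 110, X$) ⊢ (s3, 10, $) ⊢ (s0, 0, $) ⊢ (s1, ε, V$)
All input consumed and state s1 ∈ F.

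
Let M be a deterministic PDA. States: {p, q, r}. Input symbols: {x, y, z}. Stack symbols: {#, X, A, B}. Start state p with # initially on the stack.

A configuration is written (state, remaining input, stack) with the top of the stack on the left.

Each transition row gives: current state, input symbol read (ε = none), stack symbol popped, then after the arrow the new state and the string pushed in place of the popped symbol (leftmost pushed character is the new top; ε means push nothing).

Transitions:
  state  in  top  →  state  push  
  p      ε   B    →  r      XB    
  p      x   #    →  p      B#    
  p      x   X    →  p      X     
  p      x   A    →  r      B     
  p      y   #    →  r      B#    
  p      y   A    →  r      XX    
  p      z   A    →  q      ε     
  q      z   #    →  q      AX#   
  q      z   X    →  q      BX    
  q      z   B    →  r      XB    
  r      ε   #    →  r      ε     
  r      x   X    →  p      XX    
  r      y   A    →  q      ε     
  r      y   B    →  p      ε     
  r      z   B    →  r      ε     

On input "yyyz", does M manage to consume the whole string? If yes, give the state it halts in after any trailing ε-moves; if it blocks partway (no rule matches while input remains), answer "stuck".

(p, yyyz, #)
  read y, top #: go to r, push B# → (r, yyz, B#)
  read y, top B: go to p, push ε → (p, yz, #)
  read y, top #: go to r, push B# → (r, z, B#)
  read z, top B: go to r, push ε → (r, ε, #)
  ε-move, top #: go to r, push ε → (r, ε, ε)
All input consumed; M is in state r.

r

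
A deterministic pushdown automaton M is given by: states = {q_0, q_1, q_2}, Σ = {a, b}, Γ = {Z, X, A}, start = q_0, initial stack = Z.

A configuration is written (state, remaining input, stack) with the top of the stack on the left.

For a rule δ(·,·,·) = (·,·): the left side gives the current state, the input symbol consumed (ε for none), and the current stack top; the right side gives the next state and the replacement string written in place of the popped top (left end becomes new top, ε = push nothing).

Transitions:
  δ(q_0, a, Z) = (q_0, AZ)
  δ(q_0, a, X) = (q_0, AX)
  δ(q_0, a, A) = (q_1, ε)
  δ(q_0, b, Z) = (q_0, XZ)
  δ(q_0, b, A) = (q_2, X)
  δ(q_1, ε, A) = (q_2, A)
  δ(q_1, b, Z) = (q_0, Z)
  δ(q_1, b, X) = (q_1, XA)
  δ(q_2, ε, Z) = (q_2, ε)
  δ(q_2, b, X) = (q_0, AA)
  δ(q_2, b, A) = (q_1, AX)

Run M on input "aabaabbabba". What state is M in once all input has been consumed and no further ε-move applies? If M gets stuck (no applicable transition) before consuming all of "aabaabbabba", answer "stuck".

(q_0, aabaabbabba, Z)
  read a, top Z: go to q_0, push AZ → (q_0, abaabbabba, AZ)
  read a, top A: go to q_1, push ε → (q_1, baabbabba, Z)
  read b, top Z: go to q_0, push Z → (q_0, aabbabba, Z)
  read a, top Z: go to q_0, push AZ → (q_0, abbabba, AZ)
  read a, top A: go to q_1, push ε → (q_1, bbabba, Z)
  read b, top Z: go to q_0, push Z → (q_0, babba, Z)
  read b, top Z: go to q_0, push XZ → (q_0, abba, XZ)
  read a, top X: go to q_0, push AX → (q_0, bba, AXZ)
  read b, top A: go to q_2, push X → (q_2, ba, XXZ)
  read b, top X: go to q_0, push AA → (q_0, a, AAXZ)
  read a, top A: go to q_1, push ε → (q_1, ε, AXZ)
  ε-move, top A: go to q_2, push A → (q_2, ε, AXZ)
All input consumed; M is in state q_2.

q_2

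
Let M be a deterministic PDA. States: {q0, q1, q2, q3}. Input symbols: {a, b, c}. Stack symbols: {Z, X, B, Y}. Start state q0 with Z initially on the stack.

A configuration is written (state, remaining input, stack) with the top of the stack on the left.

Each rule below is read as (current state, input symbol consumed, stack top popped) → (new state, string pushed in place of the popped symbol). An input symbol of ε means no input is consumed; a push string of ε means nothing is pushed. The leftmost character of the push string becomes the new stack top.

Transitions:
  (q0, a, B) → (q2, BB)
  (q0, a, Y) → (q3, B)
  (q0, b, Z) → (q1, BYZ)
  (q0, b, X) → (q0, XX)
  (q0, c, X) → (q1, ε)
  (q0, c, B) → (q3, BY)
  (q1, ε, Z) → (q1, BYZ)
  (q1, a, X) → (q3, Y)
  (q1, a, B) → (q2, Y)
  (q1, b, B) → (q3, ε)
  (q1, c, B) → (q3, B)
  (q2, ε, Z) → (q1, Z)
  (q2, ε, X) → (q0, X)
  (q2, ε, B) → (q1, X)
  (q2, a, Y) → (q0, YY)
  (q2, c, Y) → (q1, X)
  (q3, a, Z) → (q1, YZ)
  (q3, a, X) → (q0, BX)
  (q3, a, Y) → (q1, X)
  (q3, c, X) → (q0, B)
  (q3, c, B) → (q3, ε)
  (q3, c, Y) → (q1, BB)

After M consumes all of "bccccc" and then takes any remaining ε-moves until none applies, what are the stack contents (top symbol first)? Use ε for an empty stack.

(q0, bccccc, Z)
  read b, top Z: go to q1, push BYZ → (q1, ccccc, BYZ)
  read c, top B: go to q3, push B → (q3, cccc, BYZ)
  read c, top B: go to q3, push ε → (q3, ccc, YZ)
  read c, top Y: go to q1, push BB → (q1, cc, BBZ)
  read c, top B: go to q3, push B → (q3, c, BBZ)
  read c, top B: go to q3, push ε → (q3, ε, BZ)
All input consumed in state q3 with stack BZ.

BZ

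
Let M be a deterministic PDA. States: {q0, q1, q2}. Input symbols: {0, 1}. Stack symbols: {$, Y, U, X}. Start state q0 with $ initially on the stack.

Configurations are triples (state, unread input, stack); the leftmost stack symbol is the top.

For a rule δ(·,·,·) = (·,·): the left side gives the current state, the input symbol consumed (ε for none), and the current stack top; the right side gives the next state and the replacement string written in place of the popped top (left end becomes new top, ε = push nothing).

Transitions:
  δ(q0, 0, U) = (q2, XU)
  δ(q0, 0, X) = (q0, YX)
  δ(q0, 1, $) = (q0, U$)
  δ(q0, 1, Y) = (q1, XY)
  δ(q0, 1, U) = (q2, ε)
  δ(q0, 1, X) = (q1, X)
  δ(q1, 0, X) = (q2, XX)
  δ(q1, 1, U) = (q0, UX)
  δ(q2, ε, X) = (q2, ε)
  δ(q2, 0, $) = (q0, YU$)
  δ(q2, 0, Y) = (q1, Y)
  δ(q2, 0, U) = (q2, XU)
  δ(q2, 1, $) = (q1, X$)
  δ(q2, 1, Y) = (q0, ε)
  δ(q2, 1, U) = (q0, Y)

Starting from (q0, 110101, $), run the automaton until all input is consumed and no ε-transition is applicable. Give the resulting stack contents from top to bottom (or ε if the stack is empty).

(q0, 110101, $) ⊢ (q0, 10101, U$) ⊢ (q2, 0101, $) ⊢ (q0, 101, YU$) ⊢ (q1, 01, XYU$) ⊢ (q2, 1, XXYU$) ⊢ (q2, 1, XYU$) ⊢ (q2, 1, YU$) ⊢ (q0, ε, U$)
All input consumed in state q0 with stack U$.

U$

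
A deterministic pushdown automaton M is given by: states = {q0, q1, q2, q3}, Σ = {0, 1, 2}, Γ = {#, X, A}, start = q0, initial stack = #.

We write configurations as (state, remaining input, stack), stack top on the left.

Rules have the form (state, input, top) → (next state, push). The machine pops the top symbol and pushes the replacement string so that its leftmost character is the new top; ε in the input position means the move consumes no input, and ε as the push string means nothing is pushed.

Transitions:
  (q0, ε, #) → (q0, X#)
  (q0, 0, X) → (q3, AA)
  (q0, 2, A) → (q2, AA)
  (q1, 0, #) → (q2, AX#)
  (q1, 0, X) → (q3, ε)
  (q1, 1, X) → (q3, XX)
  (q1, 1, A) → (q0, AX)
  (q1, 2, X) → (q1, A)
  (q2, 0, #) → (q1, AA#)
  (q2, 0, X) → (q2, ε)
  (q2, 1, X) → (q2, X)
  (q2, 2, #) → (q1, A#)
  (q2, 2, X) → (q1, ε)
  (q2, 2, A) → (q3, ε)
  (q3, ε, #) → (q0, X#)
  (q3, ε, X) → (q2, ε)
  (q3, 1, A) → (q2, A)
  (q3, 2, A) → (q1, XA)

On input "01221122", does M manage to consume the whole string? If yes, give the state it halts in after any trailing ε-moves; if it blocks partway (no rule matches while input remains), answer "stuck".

stuck

(q0, 01221122, #) ⊢ (q0, 01221122, X#) ⊢ (q3, 1221122, AA#) ⊢ (q2, 221122, AA#) ⊢ (q3, 21122, A#) ⊢ (q1, 1122, XA#) ⊢ (q3, 122, XXA#) ⊢ (q2, 122, XA#) ⊢ (q2, 22, XA#) ⊢ (q1, 2, A#)
No transition for (q1, 2, top A); M blocks with input 2 remaining.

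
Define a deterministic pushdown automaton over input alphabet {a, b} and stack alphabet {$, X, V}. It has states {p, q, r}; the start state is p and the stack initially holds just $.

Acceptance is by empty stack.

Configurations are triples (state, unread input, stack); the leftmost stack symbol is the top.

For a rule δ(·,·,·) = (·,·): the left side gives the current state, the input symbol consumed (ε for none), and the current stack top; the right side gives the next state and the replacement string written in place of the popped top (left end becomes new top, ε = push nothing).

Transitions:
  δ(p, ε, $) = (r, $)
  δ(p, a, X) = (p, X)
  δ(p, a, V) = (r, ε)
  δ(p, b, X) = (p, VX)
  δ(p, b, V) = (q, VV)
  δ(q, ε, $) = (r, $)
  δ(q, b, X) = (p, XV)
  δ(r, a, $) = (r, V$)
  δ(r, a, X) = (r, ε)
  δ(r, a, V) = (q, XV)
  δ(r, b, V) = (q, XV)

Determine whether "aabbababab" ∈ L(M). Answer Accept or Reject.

(p, aabbababab, $) ⊢ (r, aabbababab, $) ⊢ (r, abbababab, V$) ⊢ (q, bbababab, XV$) ⊢ (p, bababab, XVV$) ⊢ (p, ababab, VXVV$) ⊢ (r, babab, XVV$)
No transition applies at (r, babab, XVV$); input not fully consumed.

Reject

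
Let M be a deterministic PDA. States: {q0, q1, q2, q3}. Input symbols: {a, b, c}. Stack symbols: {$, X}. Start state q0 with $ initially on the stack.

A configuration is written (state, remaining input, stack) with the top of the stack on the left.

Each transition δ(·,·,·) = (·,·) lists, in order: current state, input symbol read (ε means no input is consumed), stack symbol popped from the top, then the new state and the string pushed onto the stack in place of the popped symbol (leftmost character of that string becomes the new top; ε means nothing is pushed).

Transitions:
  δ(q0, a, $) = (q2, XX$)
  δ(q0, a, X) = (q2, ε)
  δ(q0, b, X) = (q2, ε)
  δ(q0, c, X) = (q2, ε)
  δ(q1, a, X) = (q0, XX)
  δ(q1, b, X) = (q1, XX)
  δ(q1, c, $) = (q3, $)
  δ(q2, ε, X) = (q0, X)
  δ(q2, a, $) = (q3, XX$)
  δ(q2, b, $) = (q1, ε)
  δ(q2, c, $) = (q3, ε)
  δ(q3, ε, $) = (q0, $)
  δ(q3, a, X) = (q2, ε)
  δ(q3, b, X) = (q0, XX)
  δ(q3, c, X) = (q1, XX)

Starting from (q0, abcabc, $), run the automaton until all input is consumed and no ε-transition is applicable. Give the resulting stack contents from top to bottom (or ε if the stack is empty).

XX$

(q0, abcabc, $) ⊢ (q2, bcabc, XX$) ⊢ (q0, bcabc, XX$) ⊢ (q2, cabc, X$) ⊢ (q0, cabc, X$) ⊢ (q2, abc, $) ⊢ (q3, bc, XX$) ⊢ (q0, c, XXX$) ⊢ (q2, ε, XX$) ⊢ (q0, ε, XX$)
All input consumed in state q0 with stack XX$.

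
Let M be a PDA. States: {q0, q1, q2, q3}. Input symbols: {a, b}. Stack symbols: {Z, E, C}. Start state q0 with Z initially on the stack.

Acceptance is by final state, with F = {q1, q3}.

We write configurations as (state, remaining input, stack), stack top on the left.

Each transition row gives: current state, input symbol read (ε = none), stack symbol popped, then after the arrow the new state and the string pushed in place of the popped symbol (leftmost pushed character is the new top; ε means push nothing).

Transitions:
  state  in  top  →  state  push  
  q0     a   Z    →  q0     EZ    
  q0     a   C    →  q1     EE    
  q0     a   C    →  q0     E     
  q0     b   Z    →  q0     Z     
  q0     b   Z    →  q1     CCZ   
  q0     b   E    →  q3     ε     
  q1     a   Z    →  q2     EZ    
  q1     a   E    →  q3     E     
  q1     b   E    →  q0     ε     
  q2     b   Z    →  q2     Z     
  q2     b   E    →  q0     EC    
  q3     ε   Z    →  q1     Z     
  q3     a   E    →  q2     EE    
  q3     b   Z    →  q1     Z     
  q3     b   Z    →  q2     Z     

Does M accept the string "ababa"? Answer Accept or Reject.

No computation consumes all input and reaches a final state.

Reject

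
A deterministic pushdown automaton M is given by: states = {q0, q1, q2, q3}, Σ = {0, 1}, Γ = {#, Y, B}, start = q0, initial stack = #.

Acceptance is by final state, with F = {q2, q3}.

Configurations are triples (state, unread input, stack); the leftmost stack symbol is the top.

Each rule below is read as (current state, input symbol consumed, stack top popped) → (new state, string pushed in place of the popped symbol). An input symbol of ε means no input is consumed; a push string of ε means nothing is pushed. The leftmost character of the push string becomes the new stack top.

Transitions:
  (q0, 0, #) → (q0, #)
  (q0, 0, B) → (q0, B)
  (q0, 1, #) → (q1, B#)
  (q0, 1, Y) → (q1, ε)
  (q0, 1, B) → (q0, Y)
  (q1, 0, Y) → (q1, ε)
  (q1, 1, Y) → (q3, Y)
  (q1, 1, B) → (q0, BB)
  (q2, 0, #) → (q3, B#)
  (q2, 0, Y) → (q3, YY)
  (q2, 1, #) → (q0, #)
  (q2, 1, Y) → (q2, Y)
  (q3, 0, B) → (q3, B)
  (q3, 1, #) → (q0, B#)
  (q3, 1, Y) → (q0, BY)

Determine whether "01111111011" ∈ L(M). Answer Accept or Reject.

(q0, 01111111011, #)
  read 0, top #: go to q0, push # → (q0, 1111111011, #)
  read 1, top #: go to q1, push B# → (q1, 111111011, B#)
  read 1, top B: go to q0, push BB → (q0, 11111011, BB#)
  read 1, top B: go to q0, push Y → (q0, 1111011, YB#)
  read 1, top Y: go to q1, push ε → (q1, 111011, B#)
  read 1, top B: go to q0, push BB → (q0, 11011, BB#)
  read 1, top B: go to q0, push Y → (q0, 1011, YB#)
  read 1, top Y: go to q1, push ε → (q1, 011, B#)
No transition applies at (q1, 011, B#); input not fully consumed.

Reject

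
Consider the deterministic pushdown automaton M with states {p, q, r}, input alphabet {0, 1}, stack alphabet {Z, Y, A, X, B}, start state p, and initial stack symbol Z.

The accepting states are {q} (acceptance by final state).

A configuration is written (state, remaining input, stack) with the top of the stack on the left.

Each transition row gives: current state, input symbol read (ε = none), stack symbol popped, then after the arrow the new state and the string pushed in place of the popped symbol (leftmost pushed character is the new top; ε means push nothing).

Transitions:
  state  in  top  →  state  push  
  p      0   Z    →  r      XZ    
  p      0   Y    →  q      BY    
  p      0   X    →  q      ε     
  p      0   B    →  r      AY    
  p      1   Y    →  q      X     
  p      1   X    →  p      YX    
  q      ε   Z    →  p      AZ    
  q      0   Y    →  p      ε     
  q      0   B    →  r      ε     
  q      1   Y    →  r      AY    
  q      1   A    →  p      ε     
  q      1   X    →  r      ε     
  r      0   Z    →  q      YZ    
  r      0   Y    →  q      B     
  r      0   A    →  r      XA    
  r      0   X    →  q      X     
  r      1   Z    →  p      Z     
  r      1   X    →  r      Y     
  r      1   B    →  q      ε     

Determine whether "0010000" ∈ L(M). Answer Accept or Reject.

(p, 0010000, Z)
  read 0, top Z: go to r, push XZ → (r, 010000, XZ)
  read 0, top X: go to q, push X → (q, 10000, XZ)
  read 1, top X: go to r, push ε → (r, 0000, Z)
  read 0, top Z: go to q, push YZ → (q, 000, YZ)
  read 0, top Y: go to p, push ε → (p, 00, Z)
  read 0, top Z: go to r, push XZ → (r, 0, XZ)
  read 0, top X: go to q, push X → (q, ε, XZ)
All input consumed; state q ∈ F.

Accept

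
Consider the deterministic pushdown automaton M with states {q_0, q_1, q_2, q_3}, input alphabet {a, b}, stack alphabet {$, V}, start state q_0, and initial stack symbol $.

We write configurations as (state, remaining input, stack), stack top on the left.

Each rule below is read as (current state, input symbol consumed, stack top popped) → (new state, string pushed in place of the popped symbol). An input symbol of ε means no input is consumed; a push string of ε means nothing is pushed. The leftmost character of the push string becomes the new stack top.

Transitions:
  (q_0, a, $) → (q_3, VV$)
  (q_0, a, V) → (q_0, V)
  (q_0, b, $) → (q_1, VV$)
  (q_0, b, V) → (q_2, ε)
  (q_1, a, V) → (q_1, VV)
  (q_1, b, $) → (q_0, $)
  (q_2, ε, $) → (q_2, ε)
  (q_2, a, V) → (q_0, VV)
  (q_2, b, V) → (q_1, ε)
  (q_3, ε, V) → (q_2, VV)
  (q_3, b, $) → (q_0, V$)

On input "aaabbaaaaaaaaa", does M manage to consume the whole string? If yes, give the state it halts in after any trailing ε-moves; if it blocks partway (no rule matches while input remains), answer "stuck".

(q_0, aaabbaaaaaaaaa, $)
  read a, top $: go to q_3, push VV$ → (q_3, aabbaaaaaaaaa, VV$)
  ε-move, top V: go to q_2, push VV → (q_2, aabbaaaaaaaaa, VVV$)
  read a, top V: go to q_0, push VV → (q_0, abbaaaaaaaaa, VVVV$)
  read a, top V: go to q_0, push V → (q_0, bbaaaaaaaaa, VVVV$)
  read b, top V: go to q_2, push ε → (q_2, baaaaaaaaa, VVV$)
  read b, top V: go to q_1, push ε → (q_1, aaaaaaaaa, VV$)
  read a, top V: go to q_1, push VV → (q_1, aaaaaaaa, VVV$)
  read a, top V: go to q_1, push VV → (q_1, aaaaaaa, VVVV$)
  read a, top V: go to q_1, push VV → (q_1, aaaaaa, VVVVV$)
  read a, top V: go to q_1, push VV → (q_1, aaaaa, VVVVVV$)
  read a, top V: go to q_1, push VV → (q_1, aaaa, VVVVVVV$)
  read a, top V: go to q_1, push VV → (q_1, aaa, VVVVVVVV$)
  read a, top V: go to q_1, push VV → (q_1, aa, VVVVVVVVV$)
  read a, top V: go to q_1, push VV → (q_1, a, VVVVVVVVVV$)
  read a, top V: go to q_1, push VV → (q_1, ε, VVVVVVVVVVV$)
All input consumed; M is in state q_1.

q_1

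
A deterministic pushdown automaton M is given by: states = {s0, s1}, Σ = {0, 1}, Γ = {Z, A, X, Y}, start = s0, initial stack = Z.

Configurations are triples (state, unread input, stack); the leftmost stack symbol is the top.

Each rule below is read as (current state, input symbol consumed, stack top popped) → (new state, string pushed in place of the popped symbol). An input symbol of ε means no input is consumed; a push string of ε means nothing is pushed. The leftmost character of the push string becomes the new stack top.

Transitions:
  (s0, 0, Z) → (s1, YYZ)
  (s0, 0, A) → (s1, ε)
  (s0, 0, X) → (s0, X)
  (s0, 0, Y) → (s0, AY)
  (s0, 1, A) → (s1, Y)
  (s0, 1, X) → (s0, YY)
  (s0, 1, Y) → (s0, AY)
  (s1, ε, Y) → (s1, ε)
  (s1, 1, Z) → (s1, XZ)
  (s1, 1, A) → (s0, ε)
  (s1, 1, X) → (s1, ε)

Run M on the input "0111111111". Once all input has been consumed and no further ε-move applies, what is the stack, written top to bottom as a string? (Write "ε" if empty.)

XZ

(s0, 0111111111, Z)
  read 0, top Z: go to s1, push YYZ → (s1, 111111111, YYZ)
  ε-move, top Y: go to s1, push ε → (s1, 111111111, YZ)
  ε-move, top Y: go to s1, push ε → (s1, 111111111, Z)
  read 1, top Z: go to s1, push XZ → (s1, 11111111, XZ)
  read 1, top X: go to s1, push ε → (s1, 1111111, Z)
  read 1, top Z: go to s1, push XZ → (s1, 111111, XZ)
  read 1, top X: go to s1, push ε → (s1, 11111, Z)
  read 1, top Z: go to s1, push XZ → (s1, 1111, XZ)
  read 1, top X: go to s1, push ε → (s1, 111, Z)
  read 1, top Z: go to s1, push XZ → (s1, 11, XZ)
  read 1, top X: go to s1, push ε → (s1, 1, Z)
  read 1, top Z: go to s1, push XZ → (s1, ε, XZ)
All input consumed in state s1 with stack XZ.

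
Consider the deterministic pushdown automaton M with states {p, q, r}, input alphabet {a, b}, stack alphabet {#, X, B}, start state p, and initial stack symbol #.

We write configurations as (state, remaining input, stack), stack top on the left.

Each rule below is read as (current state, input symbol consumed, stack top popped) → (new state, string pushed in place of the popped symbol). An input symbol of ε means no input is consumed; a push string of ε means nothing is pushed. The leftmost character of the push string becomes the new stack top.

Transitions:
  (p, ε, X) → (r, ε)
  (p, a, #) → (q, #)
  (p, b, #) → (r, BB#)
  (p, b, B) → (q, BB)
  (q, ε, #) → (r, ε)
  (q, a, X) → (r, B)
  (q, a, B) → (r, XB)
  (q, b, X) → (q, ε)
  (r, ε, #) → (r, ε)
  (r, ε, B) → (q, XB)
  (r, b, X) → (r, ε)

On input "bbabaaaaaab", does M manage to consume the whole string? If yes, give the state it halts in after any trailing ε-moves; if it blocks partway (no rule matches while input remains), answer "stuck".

q

(p, bbabaaaaaab, #) ⊢ (r, babaaaaaab, BB#) ⊢ (q, babaaaaaab, XBB#) ⊢ (q, abaaaaaab, BB#) ⊢ (r, baaaaaab, XBB#) ⊢ (r, aaaaaab, BB#) ⊢ (q, aaaaaab, XBB#) ⊢ (r, aaaaab, BBB#) ⊢ (q, aaaaab, XBBB#) ⊢ (r, aaaab, BBBB#) ⊢ (q, aaaab, XBBBB#) ⊢ (r, aaab, BBBBB#) ⊢ (q, aaab, XBBBBB#) ⊢ (r, aab, BBBBBB#) ⊢ (q, aab, XBBBBBB#) ⊢ (r, ab, BBBBBBB#) ⊢ (q, ab, XBBBBBBB#) ⊢ (r, b, BBBBBBBB#) ⊢ (q, b, XBBBBBBBB#) ⊢ (q, ε, BBBBBBBB#)
All input consumed; M is in state q.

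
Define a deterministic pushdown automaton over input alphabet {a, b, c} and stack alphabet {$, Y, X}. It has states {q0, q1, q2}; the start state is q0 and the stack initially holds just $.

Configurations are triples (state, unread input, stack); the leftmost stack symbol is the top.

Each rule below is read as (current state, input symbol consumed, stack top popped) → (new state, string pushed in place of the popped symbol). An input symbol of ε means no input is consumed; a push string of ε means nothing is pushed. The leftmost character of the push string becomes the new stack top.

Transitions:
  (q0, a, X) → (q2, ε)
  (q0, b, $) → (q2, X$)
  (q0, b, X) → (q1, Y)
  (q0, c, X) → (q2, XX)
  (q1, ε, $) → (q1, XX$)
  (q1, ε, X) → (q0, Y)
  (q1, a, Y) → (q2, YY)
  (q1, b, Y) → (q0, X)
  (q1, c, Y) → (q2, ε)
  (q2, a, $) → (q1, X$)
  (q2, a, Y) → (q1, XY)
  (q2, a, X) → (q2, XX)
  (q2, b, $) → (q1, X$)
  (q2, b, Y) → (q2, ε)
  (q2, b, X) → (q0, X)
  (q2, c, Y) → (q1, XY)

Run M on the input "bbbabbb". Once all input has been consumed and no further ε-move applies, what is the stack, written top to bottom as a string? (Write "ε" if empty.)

(q0, bbbabbb, $)
  read b, top $: go to q2, push X$ → (q2, bbabbb, X$)
  read b, top X: go to q0, push X → (q0, babbb, X$)
  read b, top X: go to q1, push Y → (q1, abbb, Y$)
  read a, top Y: go to q2, push YY → (q2, bbb, YY$)
  read b, top Y: go to q2, push ε → (q2, bb, Y$)
  read b, top Y: go to q2, push ε → (q2, b, $)
  read b, top $: go to q1, push X$ → (q1, ε, X$)
  ε-move, top X: go to q0, push Y → (q0, ε, Y$)
All input consumed in state q0 with stack Y$.

Y$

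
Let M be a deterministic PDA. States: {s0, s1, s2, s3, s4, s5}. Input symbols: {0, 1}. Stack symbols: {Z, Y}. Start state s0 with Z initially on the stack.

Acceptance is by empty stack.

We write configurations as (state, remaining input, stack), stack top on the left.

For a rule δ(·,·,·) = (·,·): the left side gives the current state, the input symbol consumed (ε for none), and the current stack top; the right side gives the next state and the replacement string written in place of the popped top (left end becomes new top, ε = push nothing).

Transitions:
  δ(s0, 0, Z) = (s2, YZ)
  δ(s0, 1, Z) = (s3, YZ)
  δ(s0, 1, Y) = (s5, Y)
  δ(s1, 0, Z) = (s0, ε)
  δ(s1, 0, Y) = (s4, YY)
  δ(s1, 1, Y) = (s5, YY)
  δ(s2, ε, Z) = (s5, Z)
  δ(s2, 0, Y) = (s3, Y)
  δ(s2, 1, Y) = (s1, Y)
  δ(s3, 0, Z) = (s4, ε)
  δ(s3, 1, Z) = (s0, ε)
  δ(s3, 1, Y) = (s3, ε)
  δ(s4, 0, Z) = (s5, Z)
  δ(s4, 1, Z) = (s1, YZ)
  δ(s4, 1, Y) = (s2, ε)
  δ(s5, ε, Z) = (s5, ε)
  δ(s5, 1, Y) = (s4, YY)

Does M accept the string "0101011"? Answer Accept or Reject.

Accept

(s0, 0101011, Z) ⊢ (s2, 101011, YZ) ⊢ (s1, 01011, YZ) ⊢ (s4, 1011, YYZ) ⊢ (s2, 011, YZ) ⊢ (s3, 11, YZ) ⊢ (s3, 1, Z) ⊢ (s0, ε, ε)
All input consumed and the stack is empty.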